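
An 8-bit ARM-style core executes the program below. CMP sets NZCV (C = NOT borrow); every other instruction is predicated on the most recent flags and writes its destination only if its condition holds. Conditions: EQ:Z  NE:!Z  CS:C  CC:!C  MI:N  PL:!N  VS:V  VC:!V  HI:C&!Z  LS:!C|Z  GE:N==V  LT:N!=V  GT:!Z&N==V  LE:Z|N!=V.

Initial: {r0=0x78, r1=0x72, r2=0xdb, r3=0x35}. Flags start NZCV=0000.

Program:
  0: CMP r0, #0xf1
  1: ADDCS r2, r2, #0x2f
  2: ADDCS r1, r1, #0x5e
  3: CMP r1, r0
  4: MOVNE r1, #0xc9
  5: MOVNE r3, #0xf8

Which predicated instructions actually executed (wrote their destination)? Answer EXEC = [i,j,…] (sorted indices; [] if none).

0: ✓ CMP  NZCV=1001
1: · ADDCS
2: · ADDCS
3: ✓ CMP  NZCV=1000
4: ✓ MOVNE  r1←0xc9
5: ✓ MOVNE  r3←0xf8

EXEC = [4,5]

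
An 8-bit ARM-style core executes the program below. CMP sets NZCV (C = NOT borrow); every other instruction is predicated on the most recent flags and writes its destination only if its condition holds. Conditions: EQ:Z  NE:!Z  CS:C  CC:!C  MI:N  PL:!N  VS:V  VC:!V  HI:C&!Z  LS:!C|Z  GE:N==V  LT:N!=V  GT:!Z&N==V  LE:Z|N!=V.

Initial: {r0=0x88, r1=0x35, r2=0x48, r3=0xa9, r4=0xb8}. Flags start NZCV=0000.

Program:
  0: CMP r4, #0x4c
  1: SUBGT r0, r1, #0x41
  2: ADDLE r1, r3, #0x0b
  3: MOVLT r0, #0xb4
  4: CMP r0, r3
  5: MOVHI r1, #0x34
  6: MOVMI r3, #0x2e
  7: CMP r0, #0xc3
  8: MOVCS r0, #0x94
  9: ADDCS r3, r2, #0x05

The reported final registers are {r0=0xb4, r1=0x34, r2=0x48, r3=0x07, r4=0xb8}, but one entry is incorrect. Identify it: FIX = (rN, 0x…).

FIX = (r3, 0xa9)

[0] flags=0011 → (cmp)
[1] flags=0011 GT?F → skip
[2] flags=0011 LE?T → r1=0xb4
[3] flags=0011 LT?T → r0=0xb4
[4] flags=0010 → (cmp)
[5] flags=0010 HI?T → r1=0x34
[6] flags=0010 MI?F → skip
[7] flags=1000 → (cmp)
[8] flags=1000 CS?F → skip
[9] flags=1000 CS?F → skip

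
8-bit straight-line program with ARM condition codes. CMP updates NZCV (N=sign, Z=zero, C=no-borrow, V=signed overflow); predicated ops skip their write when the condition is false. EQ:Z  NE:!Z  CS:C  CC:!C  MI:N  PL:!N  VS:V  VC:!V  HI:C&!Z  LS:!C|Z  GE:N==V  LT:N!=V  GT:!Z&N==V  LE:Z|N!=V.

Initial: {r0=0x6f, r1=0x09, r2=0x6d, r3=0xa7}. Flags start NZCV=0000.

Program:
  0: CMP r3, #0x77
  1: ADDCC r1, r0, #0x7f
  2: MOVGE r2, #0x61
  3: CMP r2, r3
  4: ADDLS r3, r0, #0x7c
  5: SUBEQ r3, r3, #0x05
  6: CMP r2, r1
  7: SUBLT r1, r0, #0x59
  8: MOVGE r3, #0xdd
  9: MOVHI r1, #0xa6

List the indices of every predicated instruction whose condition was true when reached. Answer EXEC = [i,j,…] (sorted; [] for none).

0: ✓ CMP  NZCV=0011
1: · ADDCC
2: · MOVGE
3: ✓ CMP  NZCV=1001
4: ✓ ADDLS  r3←0xeb
5: · SUBEQ
6: ✓ CMP  NZCV=0010
7: · SUBLT
8: ✓ MOVGE  r3←0xdd
9: ✓ MOVHI  r1←0xa6

EXEC = [4,8,9]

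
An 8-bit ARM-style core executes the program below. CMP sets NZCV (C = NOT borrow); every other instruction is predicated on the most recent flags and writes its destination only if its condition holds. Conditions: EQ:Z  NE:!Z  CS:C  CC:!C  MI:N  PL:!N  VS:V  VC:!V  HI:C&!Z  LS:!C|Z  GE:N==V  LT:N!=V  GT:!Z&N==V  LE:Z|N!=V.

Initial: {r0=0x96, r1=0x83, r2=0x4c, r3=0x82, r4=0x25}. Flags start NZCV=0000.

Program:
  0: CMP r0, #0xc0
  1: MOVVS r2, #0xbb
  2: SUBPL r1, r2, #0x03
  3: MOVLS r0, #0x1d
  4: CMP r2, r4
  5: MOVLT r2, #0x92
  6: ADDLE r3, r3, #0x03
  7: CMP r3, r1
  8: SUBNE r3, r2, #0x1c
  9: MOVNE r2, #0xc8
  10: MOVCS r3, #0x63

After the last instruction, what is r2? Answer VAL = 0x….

0: ✓ CMP  NZCV=1000
1: · MOVVS
2: · SUBPL
3: ✓ MOVLS  r0←0x1d
4: ✓ CMP  NZCV=0010
5: · MOVLT
6: · ADDLE
7: ✓ CMP  NZCV=1000
8: ✓ SUBNE  r3←0x30
9: ✓ MOVNE  r2←0xc8
10: · MOVCS

VAL = 0xc8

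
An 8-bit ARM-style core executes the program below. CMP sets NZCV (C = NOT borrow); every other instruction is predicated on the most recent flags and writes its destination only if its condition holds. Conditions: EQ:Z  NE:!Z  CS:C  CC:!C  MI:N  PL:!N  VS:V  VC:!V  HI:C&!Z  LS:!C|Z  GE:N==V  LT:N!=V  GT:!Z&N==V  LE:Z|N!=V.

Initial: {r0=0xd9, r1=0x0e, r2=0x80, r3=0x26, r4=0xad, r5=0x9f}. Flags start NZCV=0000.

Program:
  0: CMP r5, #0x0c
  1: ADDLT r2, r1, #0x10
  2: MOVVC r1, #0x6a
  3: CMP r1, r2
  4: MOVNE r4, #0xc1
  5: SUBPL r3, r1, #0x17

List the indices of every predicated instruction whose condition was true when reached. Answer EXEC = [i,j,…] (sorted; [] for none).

0: ✓ CMP  NZCV=1010
1: ✓ ADDLT  r2←0x1e
2: ✓ MOVVC  r1←0x6a
3: ✓ CMP  NZCV=0010
4: ✓ MOVNE  r4←0xc1
5: ✓ SUBPL  r3←0x53

EXEC = [1,2,4,5]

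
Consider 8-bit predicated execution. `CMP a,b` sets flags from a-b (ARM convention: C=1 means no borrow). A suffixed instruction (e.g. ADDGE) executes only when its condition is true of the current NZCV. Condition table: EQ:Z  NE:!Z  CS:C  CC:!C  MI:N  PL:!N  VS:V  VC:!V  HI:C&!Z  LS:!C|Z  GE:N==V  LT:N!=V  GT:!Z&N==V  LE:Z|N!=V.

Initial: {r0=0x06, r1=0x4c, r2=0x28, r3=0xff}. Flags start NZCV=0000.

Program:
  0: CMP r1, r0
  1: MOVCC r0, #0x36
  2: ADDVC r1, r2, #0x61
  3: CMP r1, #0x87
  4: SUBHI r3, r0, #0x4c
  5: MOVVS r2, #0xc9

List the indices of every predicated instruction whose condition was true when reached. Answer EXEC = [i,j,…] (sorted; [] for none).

EXEC = [2,4]

[0] flags=0010 → (cmp)
[1] flags=0010 CC?F → skip
[2] flags=0010 VC?T → r1=0x89
[3] flags=0010 → (cmp)
[4] flags=0010 HI?T → r3=0xba
[5] flags=0010 VS?F → skip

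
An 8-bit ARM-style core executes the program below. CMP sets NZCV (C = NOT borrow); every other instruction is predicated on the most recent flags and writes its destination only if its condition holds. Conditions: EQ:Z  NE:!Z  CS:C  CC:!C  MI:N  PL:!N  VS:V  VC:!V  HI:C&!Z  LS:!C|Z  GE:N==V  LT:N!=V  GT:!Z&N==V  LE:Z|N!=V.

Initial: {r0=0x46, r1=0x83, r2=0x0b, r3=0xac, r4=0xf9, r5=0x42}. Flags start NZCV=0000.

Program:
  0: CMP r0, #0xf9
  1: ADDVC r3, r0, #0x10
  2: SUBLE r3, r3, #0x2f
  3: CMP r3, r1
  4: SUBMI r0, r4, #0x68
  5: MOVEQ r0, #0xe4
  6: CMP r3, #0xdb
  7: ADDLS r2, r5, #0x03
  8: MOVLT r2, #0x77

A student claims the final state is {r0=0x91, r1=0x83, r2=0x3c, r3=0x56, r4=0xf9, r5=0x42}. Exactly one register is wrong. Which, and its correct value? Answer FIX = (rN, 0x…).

FIX = (r2, 0x45)

0: ✓ CMP  NZCV=0000
1: ✓ ADDVC  r3←0x56
2: · SUBLE
3: ✓ CMP  NZCV=1001
4: ✓ SUBMI  r0←0x91
5: · MOVEQ
6: ✓ CMP  NZCV=0000
7: ✓ ADDLS  r2←0x45
8: · MOVLT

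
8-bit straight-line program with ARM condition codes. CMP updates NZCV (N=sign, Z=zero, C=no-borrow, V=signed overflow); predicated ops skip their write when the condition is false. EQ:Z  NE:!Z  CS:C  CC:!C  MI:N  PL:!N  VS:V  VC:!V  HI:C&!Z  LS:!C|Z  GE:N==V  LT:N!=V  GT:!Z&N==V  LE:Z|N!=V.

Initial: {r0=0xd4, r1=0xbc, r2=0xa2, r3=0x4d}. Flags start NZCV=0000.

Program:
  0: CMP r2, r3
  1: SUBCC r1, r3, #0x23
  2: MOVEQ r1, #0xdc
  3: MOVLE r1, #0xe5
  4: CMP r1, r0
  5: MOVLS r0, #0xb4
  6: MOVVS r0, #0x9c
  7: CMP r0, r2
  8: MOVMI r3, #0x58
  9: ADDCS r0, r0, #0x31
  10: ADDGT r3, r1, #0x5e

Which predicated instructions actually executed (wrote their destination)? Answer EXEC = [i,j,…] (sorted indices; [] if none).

EXEC = [3,9,10]

0: ✓ CMP  NZCV=0011
1: · SUBCC
2: · MOVEQ
3: ✓ MOVLE  r1←0xe5
4: ✓ CMP  NZCV=0010
5: · MOVLS
6: · MOVVS
7: ✓ CMP  NZCV=0010
8: · MOVMI
9: ✓ ADDCS  r0←0x05
10: ✓ ADDGT  r3←0x43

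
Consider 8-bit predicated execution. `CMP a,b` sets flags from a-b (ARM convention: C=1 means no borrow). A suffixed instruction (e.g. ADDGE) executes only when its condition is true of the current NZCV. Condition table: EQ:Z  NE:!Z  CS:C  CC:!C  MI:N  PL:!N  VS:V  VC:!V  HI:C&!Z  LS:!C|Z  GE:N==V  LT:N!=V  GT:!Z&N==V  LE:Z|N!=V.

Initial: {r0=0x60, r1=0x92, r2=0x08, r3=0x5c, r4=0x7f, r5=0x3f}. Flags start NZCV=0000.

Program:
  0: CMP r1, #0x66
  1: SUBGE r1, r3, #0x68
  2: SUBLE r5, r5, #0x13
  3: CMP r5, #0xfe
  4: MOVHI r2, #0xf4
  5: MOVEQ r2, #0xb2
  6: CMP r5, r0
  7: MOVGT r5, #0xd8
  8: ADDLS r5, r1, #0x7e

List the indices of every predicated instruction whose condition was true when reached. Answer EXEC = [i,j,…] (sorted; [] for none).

[0] flags=0011 → (cmp)
[1] flags=0011 GE?F → skip
[2] flags=0011 LE?T → r5=0x2c
[3] flags=0000 → (cmp)
[4] flags=0000 HI?F → skip
[5] flags=0000 EQ?F → skip
[6] flags=1000 → (cmp)
[7] flags=1000 GT?F → skip
[8] flags=1000 LS?T → r5=0x10

EXEC = [2,8]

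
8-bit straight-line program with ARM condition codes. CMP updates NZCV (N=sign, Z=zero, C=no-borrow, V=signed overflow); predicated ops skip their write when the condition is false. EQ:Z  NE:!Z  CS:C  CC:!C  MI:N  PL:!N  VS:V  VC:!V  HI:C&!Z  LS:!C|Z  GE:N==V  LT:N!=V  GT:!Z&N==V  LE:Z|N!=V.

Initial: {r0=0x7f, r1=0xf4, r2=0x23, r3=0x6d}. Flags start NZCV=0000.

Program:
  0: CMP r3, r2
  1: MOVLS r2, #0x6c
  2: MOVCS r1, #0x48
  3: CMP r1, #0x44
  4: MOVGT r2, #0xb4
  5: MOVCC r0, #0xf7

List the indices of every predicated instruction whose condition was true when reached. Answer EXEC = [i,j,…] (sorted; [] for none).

[0] flags=0010 → (cmp)
[1] flags=0010 LS?F → skip
[2] flags=0010 CS?T → r1=0x48
[3] flags=0010 → (cmp)
[4] flags=0010 GT?T → r2=0xb4
[5] flags=0010 CC?F → skip

EXEC = [2,4]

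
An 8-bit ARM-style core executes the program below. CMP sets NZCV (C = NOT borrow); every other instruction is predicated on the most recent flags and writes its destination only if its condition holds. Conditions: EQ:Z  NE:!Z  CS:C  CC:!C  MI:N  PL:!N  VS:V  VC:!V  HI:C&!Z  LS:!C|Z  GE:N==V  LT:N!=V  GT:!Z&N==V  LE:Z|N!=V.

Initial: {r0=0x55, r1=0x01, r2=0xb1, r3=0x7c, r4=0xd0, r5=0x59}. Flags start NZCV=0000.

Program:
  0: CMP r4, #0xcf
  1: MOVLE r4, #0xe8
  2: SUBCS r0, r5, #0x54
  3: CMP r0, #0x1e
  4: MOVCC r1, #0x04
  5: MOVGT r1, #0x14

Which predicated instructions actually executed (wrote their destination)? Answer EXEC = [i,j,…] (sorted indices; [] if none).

EXEC = [2,4]

[0] flags=0010 → (cmp)
[1] flags=0010 LE?F → skip
[2] flags=0010 CS?T → r0=0x05
[3] flags=1000 → (cmp)
[4] flags=1000 CC?T → r1=0x04
[5] flags=1000 GT?F → skip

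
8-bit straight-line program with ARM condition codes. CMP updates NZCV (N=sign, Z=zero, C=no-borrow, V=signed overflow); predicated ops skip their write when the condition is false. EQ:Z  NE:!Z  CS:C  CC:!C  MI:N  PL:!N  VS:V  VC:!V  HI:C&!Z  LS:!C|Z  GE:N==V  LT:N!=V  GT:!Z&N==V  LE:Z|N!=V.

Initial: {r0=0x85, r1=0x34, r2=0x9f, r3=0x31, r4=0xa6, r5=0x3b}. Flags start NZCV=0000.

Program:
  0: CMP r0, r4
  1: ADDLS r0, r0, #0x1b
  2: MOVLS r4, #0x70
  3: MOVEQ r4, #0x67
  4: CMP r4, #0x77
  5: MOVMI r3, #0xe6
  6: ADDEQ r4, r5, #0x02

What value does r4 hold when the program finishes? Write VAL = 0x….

VAL = 0x70

[0] flags=1000 → (cmp)
[1] flags=1000 LS?T → r0=0xa0
[2] flags=1000 LS?T → r4=0x70
[3] flags=1000 EQ?F → skip
[4] flags=1000 → (cmp)
[5] flags=1000 MI?T → r3=0xe6
[6] flags=1000 EQ?F → skip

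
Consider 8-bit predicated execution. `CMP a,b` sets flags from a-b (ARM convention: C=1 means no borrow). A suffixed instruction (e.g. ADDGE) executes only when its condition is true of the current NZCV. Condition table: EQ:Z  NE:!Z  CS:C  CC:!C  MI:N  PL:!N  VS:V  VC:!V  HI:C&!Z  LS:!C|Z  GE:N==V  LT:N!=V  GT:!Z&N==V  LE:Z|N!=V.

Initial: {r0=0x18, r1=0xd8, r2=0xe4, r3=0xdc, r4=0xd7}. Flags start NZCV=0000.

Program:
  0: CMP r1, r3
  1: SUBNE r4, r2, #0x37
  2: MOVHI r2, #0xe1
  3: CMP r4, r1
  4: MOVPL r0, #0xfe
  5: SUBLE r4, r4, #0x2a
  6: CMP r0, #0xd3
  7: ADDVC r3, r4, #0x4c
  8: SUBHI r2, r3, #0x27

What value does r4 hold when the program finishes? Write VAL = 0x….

VAL = 0x83

[0] flags=1000 → (cmp)
[1] flags=1000 NE?T → r4=0xad
[2] flags=1000 HI?F → skip
[3] flags=1000 → (cmp)
[4] flags=1000 PL?F → skip
[5] flags=1000 LE?T → r4=0x83
[6] flags=0000 → (cmp)
[7] flags=0000 VC?T → r3=0xcf
[8] flags=0000 HI?F → skip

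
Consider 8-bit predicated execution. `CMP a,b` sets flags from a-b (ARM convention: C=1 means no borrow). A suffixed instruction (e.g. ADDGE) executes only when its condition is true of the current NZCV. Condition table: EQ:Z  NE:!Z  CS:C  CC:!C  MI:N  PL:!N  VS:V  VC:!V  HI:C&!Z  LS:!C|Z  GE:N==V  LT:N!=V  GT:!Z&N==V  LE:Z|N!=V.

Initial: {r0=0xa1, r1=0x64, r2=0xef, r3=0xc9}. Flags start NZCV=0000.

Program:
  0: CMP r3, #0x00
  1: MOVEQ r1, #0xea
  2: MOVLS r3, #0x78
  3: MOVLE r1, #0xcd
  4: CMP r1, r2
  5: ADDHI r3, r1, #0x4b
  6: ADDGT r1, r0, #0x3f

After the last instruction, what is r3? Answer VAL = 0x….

0: ✓ CMP  NZCV=1010
1: · MOVEQ
2: · MOVLS
3: ✓ MOVLE  r1←0xcd
4: ✓ CMP  NZCV=1000
5: · ADDHI
6: · ADDGT

VAL = 0xc9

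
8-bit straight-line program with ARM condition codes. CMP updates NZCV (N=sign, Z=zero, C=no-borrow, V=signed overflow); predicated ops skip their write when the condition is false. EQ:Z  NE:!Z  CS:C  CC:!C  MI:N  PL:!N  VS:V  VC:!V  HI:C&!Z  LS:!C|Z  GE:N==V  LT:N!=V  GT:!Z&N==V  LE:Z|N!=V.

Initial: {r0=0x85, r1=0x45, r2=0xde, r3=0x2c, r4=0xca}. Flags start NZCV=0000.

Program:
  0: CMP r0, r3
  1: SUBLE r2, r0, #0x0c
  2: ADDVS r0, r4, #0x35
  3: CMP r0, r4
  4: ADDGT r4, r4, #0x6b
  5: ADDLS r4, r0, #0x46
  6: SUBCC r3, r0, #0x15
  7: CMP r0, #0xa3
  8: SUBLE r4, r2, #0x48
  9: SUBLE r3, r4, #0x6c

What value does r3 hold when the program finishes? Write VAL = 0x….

VAL = 0x2c

0: ✓ CMP  NZCV=0011
1: ✓ SUBLE  r2←0x79
2: ✓ ADDVS  r0←0xff
3: ✓ CMP  NZCV=0010
4: ✓ ADDGT  r4←0x35
5: · ADDLS
6: · SUBCC
7: ✓ CMP  NZCV=0010
8: · SUBLE
9: · SUBLE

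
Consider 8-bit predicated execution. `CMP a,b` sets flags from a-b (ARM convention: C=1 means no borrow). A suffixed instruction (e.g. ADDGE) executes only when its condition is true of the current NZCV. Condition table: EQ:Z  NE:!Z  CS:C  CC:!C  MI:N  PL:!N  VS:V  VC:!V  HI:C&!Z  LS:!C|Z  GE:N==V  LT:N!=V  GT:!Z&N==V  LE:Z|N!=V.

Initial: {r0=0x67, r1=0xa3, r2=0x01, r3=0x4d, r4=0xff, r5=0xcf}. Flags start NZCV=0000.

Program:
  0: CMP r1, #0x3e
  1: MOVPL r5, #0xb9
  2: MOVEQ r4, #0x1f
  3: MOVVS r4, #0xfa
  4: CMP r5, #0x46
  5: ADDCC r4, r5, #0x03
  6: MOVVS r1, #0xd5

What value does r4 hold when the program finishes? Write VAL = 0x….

0: ✓ CMP  NZCV=0011
1: ✓ MOVPL  r5←0xb9
2: · MOVEQ
3: ✓ MOVVS  r4←0xfa
4: ✓ CMP  NZCV=0011
5: · ADDCC
6: ✓ MOVVS  r1←0xd5

VAL = 0xfa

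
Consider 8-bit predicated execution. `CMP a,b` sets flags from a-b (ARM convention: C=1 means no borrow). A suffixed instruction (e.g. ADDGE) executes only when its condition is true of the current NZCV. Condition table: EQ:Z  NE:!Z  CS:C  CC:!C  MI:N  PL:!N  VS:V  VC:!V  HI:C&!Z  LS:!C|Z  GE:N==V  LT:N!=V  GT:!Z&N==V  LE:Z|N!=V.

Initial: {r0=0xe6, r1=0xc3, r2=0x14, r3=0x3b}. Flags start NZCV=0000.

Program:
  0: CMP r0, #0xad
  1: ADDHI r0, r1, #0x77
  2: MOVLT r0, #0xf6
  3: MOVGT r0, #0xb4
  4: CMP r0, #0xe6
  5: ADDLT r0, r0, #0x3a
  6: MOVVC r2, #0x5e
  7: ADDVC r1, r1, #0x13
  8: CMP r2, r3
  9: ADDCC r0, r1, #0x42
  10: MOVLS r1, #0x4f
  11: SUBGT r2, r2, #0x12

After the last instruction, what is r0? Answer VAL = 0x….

VAL = 0xee

0: ✓ CMP  NZCV=0010
1: ✓ ADDHI  r0←0x3a
2: · MOVLT
3: ✓ MOVGT  r0←0xb4
4: ✓ CMP  NZCV=1000
5: ✓ ADDLT  r0←0xee
6: ✓ MOVVC  r2←0x5e
7: ✓ ADDVC  r1←0xd6
8: ✓ CMP  NZCV=0010
9: · ADDCC
10: · MOVLS
11: ✓ SUBGT  r2←0x4c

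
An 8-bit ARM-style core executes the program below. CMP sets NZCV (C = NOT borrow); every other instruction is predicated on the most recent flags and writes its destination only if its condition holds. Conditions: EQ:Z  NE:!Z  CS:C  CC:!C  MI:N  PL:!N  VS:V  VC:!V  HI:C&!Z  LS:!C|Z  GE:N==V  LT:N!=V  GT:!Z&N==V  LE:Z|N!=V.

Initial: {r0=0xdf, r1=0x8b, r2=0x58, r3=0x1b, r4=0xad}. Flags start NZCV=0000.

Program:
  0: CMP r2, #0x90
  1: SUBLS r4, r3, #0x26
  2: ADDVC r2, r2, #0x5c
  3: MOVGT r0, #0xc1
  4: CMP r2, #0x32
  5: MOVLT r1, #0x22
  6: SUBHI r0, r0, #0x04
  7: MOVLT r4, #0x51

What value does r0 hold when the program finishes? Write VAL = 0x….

0: ✓ CMP  NZCV=1001
1: ✓ SUBLS  r4←0xf5
2: · ADDVC
3: ✓ MOVGT  r0←0xc1
4: ✓ CMP  NZCV=0010
5: · MOVLT
6: ✓ SUBHI  r0←0xbd
7: · MOVLT

VAL = 0xbd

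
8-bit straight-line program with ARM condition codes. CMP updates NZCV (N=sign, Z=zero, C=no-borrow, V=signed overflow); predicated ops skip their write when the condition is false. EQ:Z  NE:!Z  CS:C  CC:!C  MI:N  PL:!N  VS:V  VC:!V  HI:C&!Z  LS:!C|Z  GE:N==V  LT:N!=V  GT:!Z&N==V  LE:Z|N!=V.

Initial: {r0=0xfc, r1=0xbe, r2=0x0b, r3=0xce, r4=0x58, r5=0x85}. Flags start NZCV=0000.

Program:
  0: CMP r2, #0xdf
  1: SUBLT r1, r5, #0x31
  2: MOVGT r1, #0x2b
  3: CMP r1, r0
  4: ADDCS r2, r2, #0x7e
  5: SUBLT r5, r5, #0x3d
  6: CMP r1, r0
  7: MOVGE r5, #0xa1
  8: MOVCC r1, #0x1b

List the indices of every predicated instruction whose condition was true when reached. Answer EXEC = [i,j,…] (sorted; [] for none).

[0] flags=0000 → (cmp)
[1] flags=0000 LT?F → skip
[2] flags=0000 GT?T → r1=0x2b
[3] flags=0000 → (cmp)
[4] flags=0000 CS?F → skip
[5] flags=0000 LT?F → skip
[6] flags=0000 → (cmp)
[7] flags=0000 GE?T → r5=0xa1
[8] flags=0000 CC?T → r1=0x1b

EXEC = [2,7,8]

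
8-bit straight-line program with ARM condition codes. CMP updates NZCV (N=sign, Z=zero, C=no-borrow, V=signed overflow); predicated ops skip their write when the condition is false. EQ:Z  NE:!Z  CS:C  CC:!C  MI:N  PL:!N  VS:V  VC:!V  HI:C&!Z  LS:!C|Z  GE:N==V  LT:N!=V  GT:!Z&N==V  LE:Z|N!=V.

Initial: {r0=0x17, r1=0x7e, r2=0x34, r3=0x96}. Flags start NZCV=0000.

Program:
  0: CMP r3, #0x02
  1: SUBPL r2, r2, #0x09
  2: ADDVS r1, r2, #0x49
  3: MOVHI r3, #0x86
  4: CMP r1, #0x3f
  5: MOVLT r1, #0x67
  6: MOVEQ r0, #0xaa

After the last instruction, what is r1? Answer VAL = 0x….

VAL = 0x7e

[0] flags=1010 → (cmp)
[1] flags=1010 PL?F → skip
[2] flags=1010 VS?F → skip
[3] flags=1010 HI?T → r3=0x86
[4] flags=0010 → (cmp)
[5] flags=0010 LT?F → skip
[6] flags=0010 EQ?F → skip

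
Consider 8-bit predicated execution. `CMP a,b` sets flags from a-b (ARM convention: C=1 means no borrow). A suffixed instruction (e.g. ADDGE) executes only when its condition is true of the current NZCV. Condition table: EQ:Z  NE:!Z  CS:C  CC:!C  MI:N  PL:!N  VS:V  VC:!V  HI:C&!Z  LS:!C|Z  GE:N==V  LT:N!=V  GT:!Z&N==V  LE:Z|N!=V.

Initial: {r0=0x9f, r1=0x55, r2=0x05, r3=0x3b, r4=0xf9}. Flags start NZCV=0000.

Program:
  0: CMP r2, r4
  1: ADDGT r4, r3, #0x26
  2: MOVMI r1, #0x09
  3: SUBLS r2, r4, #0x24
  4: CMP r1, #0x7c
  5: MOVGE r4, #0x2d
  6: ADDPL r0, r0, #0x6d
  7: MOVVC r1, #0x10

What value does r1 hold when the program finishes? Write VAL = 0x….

0: ✓ CMP  NZCV=0000
1: ✓ ADDGT  r4←0x61
2: · MOVMI
3: ✓ SUBLS  r2←0x3d
4: ✓ CMP  NZCV=1000
5: · MOVGE
6: · ADDPL
7: ✓ MOVVC  r1←0x10

VAL = 0x10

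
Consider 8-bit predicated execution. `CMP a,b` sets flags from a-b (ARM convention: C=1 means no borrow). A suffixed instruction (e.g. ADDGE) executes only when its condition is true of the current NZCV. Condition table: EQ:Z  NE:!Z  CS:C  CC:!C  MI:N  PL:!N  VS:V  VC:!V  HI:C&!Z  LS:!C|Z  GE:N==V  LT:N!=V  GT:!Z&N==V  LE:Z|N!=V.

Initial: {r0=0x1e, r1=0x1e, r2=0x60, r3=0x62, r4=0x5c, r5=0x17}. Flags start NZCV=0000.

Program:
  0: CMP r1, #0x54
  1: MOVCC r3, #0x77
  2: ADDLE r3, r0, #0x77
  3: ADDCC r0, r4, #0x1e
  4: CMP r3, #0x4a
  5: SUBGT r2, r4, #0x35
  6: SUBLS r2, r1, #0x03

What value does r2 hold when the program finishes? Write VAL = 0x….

VAL = 0x60

0: ✓ CMP  NZCV=1000
1: ✓ MOVCC  r3←0x77
2: ✓ ADDLE  r3←0x95
3: ✓ ADDCC  r0←0x7a
4: ✓ CMP  NZCV=0011
5: · SUBGT
6: · SUBLS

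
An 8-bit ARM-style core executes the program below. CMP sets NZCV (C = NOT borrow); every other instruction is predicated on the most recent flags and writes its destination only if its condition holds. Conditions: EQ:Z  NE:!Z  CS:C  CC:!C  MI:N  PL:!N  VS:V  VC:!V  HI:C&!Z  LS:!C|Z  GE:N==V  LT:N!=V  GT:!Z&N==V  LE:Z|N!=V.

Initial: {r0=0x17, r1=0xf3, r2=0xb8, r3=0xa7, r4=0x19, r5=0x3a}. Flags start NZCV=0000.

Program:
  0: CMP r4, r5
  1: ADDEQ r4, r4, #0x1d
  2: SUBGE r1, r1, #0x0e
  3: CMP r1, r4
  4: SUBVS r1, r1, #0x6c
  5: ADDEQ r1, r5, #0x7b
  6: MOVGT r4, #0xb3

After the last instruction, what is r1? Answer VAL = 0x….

VAL = 0xf3

[0] flags=1000 → (cmp)
[1] flags=1000 EQ?F → skip
[2] flags=1000 GE?F → skip
[3] flags=1010 → (cmp)
[4] flags=1010 VS?F → skip
[5] flags=1010 EQ?F → skip
[6] flags=1010 GT?F → skip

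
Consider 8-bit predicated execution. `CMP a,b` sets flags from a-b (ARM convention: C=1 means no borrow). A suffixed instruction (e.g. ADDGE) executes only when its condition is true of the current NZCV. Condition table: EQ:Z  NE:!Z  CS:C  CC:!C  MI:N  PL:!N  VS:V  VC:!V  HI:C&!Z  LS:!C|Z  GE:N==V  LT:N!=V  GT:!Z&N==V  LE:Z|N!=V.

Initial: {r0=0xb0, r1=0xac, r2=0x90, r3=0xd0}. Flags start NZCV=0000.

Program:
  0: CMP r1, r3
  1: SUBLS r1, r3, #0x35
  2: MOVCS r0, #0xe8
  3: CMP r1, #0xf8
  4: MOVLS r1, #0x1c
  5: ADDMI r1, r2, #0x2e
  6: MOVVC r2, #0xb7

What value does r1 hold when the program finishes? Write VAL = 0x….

0: ✓ CMP  NZCV=1000
1: ✓ SUBLS  r1←0x9b
2: · MOVCS
3: ✓ CMP  NZCV=1000
4: ✓ MOVLS  r1←0x1c
5: ✓ ADDMI  r1←0xbe
6: ✓ MOVVC  r2←0xb7

VAL = 0xbe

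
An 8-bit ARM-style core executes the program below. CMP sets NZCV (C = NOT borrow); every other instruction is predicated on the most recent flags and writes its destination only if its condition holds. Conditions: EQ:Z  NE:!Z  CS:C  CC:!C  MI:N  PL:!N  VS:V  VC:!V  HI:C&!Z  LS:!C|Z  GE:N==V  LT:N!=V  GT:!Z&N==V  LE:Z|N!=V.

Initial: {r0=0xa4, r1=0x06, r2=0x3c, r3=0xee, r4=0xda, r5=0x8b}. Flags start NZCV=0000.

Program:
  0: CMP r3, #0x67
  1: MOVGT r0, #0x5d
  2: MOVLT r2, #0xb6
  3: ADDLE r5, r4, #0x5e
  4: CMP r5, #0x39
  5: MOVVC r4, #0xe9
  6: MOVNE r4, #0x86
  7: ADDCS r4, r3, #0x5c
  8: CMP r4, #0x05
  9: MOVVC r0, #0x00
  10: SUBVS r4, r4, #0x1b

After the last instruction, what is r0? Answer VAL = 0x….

0: ✓ CMP  NZCV=1010
1: · MOVGT
2: ✓ MOVLT  r2←0xb6
3: ✓ ADDLE  r5←0x38
4: ✓ CMP  NZCV=1000
5: ✓ MOVVC  r4←0xe9
6: ✓ MOVNE  r4←0x86
7: · ADDCS
8: ✓ CMP  NZCV=1010
9: ✓ MOVVC  r0←0x00
10: · SUBVS

VAL = 0x00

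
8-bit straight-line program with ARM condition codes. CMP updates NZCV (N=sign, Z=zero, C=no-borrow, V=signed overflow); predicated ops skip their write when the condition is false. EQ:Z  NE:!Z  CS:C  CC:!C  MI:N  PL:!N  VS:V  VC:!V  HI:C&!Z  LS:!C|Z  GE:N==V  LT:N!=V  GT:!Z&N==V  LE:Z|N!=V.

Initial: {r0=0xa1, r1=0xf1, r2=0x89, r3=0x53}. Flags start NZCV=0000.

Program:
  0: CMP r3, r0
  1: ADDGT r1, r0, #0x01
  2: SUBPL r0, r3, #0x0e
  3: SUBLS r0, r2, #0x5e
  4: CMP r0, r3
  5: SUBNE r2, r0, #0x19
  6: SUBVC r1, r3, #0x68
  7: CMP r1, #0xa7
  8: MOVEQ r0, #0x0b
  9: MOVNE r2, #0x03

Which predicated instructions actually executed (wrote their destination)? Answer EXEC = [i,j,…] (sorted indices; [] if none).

0: ✓ CMP  NZCV=1001
1: ✓ ADDGT  r1←0xa2
2: · SUBPL
3: ✓ SUBLS  r0←0x2b
4: ✓ CMP  NZCV=1000
5: ✓ SUBNE  r2←0x12
6: ✓ SUBVC  r1←0xeb
7: ✓ CMP  NZCV=0010
8: · MOVEQ
9: ✓ MOVNE  r2←0x03

EXEC = [1,3,5,6,9]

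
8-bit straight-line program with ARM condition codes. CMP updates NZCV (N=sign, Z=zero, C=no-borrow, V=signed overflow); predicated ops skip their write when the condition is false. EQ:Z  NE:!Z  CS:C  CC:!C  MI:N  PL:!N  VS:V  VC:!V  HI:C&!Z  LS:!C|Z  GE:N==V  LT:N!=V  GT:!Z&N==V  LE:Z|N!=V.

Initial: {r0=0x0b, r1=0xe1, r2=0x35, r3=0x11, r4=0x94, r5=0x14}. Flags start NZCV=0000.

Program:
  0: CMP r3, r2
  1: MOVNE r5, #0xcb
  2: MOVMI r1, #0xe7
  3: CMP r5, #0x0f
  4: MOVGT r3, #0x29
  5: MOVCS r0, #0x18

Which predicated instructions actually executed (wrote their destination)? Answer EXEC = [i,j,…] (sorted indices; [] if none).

[0] flags=1000 → (cmp)
[1] flags=1000 NE?T → r5=0xcb
[2] flags=1000 MI?T → r1=0xe7
[3] flags=1010 → (cmp)
[4] flags=1010 GT?F → skip
[5] flags=1010 CS?T → r0=0x18

EXEC = [1,2,5]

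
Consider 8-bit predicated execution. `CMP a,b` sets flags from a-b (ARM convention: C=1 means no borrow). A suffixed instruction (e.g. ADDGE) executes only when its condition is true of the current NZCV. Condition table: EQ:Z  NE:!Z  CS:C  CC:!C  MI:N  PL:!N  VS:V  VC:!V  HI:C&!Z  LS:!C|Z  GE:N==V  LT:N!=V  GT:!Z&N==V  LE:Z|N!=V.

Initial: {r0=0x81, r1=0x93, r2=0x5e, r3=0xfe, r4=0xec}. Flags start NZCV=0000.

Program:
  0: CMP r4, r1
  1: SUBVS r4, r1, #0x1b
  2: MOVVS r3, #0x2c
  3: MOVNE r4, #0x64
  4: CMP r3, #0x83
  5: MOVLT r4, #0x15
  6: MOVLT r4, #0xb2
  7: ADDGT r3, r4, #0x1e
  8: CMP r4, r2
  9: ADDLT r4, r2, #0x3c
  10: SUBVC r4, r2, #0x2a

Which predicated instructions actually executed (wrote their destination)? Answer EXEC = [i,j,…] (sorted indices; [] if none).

EXEC = [3,7,10]

[0] flags=0010 → (cmp)
[1] flags=0010 VS?F → skip
[2] flags=0010 VS?F → skip
[3] flags=0010 NE?T → r4=0x64
[4] flags=0010 → (cmp)
[5] flags=0010 LT?F → skip
[6] flags=0010 LT?F → skip
[7] flags=0010 GT?T → r3=0x82
[8] flags=0010 → (cmp)
[9] flags=0010 LT?F → skip
[10] flags=0010 VC?T → r4=0x34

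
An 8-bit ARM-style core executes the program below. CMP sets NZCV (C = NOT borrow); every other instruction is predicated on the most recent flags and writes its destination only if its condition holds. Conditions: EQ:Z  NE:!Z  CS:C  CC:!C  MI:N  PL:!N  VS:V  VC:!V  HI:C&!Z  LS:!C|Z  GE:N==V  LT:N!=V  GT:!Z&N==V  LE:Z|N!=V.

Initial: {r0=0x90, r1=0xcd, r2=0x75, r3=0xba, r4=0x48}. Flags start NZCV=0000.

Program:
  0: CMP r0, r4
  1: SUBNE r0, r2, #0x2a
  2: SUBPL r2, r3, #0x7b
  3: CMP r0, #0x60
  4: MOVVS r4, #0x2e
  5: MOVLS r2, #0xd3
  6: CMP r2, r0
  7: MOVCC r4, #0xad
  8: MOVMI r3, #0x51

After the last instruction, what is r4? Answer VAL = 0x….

VAL = 0x48

0: ✓ CMP  NZCV=0011
1: ✓ SUBNE  r0←0x4b
2: ✓ SUBPL  r2←0x3f
3: ✓ CMP  NZCV=1000
4: · MOVVS
5: ✓ MOVLS  r2←0xd3
6: ✓ CMP  NZCV=1010
7: · MOVCC
8: ✓ MOVMI  r3←0x51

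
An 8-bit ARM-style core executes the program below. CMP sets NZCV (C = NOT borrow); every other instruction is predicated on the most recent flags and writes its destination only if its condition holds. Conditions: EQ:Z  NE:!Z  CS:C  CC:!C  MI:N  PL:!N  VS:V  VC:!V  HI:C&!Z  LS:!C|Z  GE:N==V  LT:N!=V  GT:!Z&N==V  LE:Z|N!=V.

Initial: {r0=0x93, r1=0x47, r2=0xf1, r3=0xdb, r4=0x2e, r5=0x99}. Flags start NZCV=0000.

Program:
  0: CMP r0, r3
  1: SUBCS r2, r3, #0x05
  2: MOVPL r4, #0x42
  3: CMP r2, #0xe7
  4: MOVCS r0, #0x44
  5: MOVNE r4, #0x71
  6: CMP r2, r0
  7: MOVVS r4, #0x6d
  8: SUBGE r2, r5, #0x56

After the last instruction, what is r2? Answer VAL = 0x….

VAL = 0xf1

0: ✓ CMP  NZCV=1000
1: · SUBCS
2: · MOVPL
3: ✓ CMP  NZCV=0010
4: ✓ MOVCS  r0←0x44
5: ✓ MOVNE  r4←0x71
6: ✓ CMP  NZCV=1010
7: · MOVVS
8: · SUBGE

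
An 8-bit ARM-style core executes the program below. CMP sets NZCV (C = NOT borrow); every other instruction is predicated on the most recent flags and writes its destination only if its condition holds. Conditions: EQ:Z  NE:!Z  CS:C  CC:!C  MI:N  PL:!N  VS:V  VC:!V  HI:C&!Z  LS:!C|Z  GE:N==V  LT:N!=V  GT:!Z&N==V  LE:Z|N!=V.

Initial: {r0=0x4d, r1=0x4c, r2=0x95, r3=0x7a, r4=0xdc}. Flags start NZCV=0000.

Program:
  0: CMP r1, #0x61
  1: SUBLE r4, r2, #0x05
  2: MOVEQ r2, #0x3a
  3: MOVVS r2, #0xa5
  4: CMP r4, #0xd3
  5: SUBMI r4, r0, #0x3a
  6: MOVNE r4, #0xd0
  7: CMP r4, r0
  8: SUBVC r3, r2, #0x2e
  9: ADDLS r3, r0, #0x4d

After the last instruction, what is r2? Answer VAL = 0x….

[0] flags=1000 → (cmp)
[1] flags=1000 LE?T → r4=0x90
[2] flags=1000 EQ?F → skip
[3] flags=1000 VS?F → skip
[4] flags=1000 → (cmp)
[5] flags=1000 MI?T → r4=0x13
[6] flags=1000 NE?T → r4=0xd0
[7] flags=1010 → (cmp)
[8] flags=1010 VC?T → r3=0x67
[9] flags=1010 LS?F → skip

VAL = 0x95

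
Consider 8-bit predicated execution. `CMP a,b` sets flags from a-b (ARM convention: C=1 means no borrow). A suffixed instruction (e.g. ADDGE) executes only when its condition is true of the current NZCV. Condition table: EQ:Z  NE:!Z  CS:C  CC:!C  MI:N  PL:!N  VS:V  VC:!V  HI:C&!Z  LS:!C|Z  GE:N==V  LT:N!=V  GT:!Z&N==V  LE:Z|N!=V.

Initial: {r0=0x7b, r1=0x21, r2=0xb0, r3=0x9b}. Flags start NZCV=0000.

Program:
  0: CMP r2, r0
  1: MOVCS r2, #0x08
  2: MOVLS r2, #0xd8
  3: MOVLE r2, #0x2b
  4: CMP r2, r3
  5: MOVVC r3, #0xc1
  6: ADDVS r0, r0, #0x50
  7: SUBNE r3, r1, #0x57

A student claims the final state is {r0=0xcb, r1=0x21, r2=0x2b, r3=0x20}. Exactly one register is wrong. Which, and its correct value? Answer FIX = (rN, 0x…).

0: ✓ CMP  NZCV=0011
1: ✓ MOVCS  r2←0x08
2: · MOVLS
3: ✓ MOVLE  r2←0x2b
4: ✓ CMP  NZCV=1001
5: · MOVVC
6: ✓ ADDVS  r0←0xcb
7: ✓ SUBNE  r3←0xca

FIX = (r3, 0xca)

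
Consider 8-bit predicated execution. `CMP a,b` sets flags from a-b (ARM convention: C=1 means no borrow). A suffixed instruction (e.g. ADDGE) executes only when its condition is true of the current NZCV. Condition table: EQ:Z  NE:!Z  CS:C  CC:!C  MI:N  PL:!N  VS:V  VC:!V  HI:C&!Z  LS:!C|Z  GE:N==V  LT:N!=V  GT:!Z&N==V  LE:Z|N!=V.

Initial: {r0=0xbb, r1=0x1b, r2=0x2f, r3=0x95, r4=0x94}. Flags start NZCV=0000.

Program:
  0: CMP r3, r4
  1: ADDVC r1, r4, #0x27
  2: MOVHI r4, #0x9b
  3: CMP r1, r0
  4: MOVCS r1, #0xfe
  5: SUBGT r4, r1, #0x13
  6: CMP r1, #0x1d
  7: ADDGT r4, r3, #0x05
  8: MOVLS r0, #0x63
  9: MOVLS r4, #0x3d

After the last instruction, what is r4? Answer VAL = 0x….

0: ✓ CMP  NZCV=0010
1: ✓ ADDVC  r1←0xbb
2: ✓ MOVHI  r4←0x9b
3: ✓ CMP  NZCV=0110
4: ✓ MOVCS  r1←0xfe
5: · SUBGT
6: ✓ CMP  NZCV=1010
7: · ADDGT
8: · MOVLS
9: · MOVLS

VAL = 0x9b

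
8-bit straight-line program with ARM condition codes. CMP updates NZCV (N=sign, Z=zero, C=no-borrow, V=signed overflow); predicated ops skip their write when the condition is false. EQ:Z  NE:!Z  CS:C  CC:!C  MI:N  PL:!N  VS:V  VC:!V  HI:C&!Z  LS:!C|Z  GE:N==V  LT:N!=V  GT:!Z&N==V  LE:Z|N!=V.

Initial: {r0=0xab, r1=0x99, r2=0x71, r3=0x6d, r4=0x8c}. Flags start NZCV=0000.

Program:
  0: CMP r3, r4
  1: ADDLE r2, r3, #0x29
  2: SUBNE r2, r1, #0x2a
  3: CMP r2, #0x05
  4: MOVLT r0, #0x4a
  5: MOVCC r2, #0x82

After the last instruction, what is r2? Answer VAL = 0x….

VAL = 0x6f

0: ✓ CMP  NZCV=1001
1: · ADDLE
2: ✓ SUBNE  r2←0x6f
3: ✓ CMP  NZCV=0010
4: · MOVLT
5: · MOVCC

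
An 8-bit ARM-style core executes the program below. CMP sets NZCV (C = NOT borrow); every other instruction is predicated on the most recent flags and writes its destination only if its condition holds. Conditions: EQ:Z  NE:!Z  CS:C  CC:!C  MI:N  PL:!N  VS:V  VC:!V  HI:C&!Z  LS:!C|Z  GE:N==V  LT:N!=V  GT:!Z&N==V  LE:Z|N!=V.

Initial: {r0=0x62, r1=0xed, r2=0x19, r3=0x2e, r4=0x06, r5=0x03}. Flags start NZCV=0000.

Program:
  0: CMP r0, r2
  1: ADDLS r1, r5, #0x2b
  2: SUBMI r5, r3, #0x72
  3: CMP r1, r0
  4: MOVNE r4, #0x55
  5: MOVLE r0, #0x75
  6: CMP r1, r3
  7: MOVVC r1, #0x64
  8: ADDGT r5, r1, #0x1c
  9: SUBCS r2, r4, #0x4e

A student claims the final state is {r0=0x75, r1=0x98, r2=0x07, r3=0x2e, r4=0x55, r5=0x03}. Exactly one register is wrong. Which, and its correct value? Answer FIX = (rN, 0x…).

FIX = (r1, 0x64)

0: ✓ CMP  NZCV=0010
1: · ADDLS
2: · SUBMI
3: ✓ CMP  NZCV=1010
4: ✓ MOVNE  r4←0x55
5: ✓ MOVLE  r0←0x75
6: ✓ CMP  NZCV=1010
7: ✓ MOVVC  r1←0x64
8: · ADDGT
9: ✓ SUBCS  r2←0x07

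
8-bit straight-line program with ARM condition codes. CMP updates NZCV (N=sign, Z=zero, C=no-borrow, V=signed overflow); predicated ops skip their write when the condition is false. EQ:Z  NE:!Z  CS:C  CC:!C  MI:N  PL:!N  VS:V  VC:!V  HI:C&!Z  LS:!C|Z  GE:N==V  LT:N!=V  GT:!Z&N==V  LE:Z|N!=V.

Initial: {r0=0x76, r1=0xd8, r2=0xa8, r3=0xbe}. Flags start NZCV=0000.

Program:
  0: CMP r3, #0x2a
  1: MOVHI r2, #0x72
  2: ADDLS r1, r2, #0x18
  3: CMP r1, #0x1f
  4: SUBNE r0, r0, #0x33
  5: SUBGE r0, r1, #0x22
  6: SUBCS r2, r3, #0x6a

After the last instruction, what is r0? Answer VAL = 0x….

VAL = 0x43

0: ✓ CMP  NZCV=1010
1: ✓ MOVHI  r2←0x72
2: · ADDLS
3: ✓ CMP  NZCV=1010
4: ✓ SUBNE  r0←0x43
5: · SUBGE
6: ✓ SUBCS  r2←0x54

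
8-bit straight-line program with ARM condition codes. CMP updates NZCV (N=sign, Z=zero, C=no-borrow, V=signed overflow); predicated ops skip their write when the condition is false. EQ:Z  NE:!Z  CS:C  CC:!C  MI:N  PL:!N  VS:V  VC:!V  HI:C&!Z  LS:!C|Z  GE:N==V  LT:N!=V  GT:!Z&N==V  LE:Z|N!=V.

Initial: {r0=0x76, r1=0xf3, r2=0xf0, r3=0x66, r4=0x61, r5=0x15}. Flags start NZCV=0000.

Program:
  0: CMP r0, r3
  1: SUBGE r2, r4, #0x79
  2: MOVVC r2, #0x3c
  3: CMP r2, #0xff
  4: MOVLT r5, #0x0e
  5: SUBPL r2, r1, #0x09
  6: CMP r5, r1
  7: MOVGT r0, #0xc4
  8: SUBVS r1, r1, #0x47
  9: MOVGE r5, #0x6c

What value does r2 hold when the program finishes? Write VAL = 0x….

[0] flags=0010 → (cmp)
[1] flags=0010 GE?T → r2=0xe8
[2] flags=0010 VC?T → r2=0x3c
[3] flags=0000 → (cmp)
[4] flags=0000 LT?F → skip
[5] flags=0000 PL?T → r2=0xea
[6] flags=0000 → (cmp)
[7] flags=0000 GT?T → r0=0xc4
[8] flags=0000 VS?F → skip
[9] flags=0000 GE?T → r5=0x6c

VAL = 0xea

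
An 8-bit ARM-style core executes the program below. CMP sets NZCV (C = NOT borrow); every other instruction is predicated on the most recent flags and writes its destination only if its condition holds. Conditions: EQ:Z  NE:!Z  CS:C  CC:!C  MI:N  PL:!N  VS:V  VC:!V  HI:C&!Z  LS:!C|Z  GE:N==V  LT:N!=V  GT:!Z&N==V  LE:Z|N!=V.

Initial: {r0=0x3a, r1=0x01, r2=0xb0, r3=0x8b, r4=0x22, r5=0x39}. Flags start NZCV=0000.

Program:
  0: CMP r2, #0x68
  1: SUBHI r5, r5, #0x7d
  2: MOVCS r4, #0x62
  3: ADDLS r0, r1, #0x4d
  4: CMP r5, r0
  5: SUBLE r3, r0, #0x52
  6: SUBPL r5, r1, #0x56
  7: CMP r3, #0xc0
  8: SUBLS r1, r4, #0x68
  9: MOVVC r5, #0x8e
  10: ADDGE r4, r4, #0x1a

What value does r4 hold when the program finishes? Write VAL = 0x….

VAL = 0x7c

[0] flags=0011 → (cmp)
[1] flags=0011 HI?T → r5=0xbc
[2] flags=0011 CS?T → r4=0x62
[3] flags=0011 LS?F → skip
[4] flags=1010 → (cmp)
[5] flags=1010 LE?T → r3=0xe8
[6] flags=1010 PL?F → skip
[7] flags=0010 → (cmp)
[8] flags=0010 LS?F → skip
[9] flags=0010 VC?T → r5=0x8e
[10] flags=0010 GE?T → r4=0x7c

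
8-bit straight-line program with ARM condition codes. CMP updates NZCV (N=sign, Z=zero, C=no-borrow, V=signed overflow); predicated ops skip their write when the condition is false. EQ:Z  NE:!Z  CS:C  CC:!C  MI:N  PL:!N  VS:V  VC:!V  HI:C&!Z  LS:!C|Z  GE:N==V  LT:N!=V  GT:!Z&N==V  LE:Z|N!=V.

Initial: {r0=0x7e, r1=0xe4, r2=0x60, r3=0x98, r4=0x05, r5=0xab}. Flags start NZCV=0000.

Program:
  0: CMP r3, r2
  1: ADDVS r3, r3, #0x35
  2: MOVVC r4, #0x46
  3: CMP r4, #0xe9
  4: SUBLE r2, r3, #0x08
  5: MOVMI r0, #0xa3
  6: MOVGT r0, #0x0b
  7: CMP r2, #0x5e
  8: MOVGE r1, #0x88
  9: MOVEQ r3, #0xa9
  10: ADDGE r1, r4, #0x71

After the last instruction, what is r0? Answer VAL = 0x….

VAL = 0x0b

0: ✓ CMP  NZCV=0011
1: ✓ ADDVS  r3←0xcd
2: · MOVVC
3: ✓ CMP  NZCV=0000
4: · SUBLE
5: · MOVMI
6: ✓ MOVGT  r0←0x0b
7: ✓ CMP  NZCV=0010
8: ✓ MOVGE  r1←0x88
9: · MOVEQ
10: ✓ ADDGE  r1←0x76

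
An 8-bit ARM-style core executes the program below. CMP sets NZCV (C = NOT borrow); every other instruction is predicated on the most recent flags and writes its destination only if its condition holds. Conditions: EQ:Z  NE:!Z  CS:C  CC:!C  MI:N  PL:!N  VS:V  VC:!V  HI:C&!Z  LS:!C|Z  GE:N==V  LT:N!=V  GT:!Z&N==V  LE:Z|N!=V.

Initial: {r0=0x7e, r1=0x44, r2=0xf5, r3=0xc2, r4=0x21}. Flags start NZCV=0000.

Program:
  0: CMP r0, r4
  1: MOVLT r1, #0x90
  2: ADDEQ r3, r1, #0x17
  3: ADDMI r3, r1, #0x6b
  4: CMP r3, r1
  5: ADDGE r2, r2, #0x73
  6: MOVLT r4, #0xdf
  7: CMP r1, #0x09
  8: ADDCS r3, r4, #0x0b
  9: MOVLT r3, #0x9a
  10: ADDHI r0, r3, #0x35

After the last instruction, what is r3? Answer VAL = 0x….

VAL = 0xea

[0] flags=0010 → (cmp)
[1] flags=0010 LT?F → skip
[2] flags=0010 EQ?F → skip
[3] flags=0010 MI?F → skip
[4] flags=0011 → (cmp)
[5] flags=0011 GE?F → skip
[6] flags=0011 LT?T → r4=0xdf
[7] flags=0010 → (cmp)
[8] flags=0010 CS?T → r3=0xea
[9] flags=0010 LT?F → skip
[10] flags=0010 HI?T → r0=0x1f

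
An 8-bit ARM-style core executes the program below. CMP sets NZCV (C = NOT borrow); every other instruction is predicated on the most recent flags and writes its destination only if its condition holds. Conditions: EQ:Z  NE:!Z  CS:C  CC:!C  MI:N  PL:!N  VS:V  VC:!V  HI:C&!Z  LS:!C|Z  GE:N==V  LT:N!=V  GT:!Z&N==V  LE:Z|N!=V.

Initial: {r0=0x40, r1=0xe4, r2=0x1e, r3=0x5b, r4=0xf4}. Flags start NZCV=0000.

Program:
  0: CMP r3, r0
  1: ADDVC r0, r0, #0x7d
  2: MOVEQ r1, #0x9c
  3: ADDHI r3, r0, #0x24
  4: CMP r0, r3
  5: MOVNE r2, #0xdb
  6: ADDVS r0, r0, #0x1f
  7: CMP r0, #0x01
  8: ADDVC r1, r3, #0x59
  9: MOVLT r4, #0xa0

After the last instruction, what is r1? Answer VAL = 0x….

[0] flags=0010 → (cmp)
[1] flags=0010 VC?T → r0=0xbd
[2] flags=0010 EQ?F → skip
[3] flags=0010 HI?T → r3=0xe1
[4] flags=1000 → (cmp)
[5] flags=1000 NE?T → r2=0xdb
[6] flags=1000 VS?F → skip
[7] flags=1010 → (cmp)
[8] flags=1010 VC?T → r1=0x3a
[9] flags=1010 LT?T → r4=0xa0

VAL = 0x3a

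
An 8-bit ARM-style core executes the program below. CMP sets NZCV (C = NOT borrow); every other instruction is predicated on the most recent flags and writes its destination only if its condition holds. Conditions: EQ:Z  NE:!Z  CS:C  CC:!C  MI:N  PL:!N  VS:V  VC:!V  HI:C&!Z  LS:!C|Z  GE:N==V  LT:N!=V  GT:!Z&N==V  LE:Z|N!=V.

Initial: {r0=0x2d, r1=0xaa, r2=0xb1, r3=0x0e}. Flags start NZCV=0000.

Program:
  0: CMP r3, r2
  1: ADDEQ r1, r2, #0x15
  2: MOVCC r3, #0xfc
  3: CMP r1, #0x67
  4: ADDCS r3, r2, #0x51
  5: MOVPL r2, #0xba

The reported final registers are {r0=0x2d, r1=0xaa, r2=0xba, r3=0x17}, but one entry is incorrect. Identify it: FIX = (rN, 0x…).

0: ✓ CMP  NZCV=0000
1: · ADDEQ
2: ✓ MOVCC  r3←0xfc
3: ✓ CMP  NZCV=0011
4: ✓ ADDCS  r3←0x02
5: ✓ MOVPL  r2←0xba

FIX = (r3, 0x02)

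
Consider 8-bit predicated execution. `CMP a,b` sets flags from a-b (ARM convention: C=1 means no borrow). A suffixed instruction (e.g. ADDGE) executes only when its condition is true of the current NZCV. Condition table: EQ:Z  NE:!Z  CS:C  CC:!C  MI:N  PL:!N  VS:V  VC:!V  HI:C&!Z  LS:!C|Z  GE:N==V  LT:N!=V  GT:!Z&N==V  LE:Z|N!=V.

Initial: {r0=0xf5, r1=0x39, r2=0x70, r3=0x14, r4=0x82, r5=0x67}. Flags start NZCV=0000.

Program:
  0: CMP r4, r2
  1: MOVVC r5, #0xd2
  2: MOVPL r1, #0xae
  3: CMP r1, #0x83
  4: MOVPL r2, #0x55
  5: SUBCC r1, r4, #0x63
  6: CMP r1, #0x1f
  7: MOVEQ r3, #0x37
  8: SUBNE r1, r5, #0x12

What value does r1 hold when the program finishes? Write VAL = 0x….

[0] flags=0011 → (cmp)
[1] flags=0011 VC?F → skip
[2] flags=0011 PL?T → r1=0xae
[3] flags=0010 → (cmp)
[4] flags=0010 PL?T → r2=0x55
[5] flags=0010 CC?F → skip
[6] flags=1010 → (cmp)
[7] flags=1010 EQ?F → skip
[8] flags=1010 NE?T → r1=0x55

VAL = 0x55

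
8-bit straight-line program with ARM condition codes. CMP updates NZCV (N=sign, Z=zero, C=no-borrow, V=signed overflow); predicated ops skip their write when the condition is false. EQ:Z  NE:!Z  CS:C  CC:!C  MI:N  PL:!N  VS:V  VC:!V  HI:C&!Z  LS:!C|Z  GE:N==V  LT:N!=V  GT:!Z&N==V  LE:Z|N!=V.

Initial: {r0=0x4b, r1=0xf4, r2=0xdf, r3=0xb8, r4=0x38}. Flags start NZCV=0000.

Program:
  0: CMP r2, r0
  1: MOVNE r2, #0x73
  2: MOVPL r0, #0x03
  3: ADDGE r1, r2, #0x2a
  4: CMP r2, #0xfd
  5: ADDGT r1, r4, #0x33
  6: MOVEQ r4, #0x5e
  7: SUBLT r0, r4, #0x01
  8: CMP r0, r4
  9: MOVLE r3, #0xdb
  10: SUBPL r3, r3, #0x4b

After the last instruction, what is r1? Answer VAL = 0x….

VAL = 0x6b

0: ✓ CMP  NZCV=1010
1: ✓ MOVNE  r2←0x73
2: · MOVPL
3: · ADDGE
4: ✓ CMP  NZCV=0000
5: ✓ ADDGT  r1←0x6b
6: · MOVEQ
7: · SUBLT
8: ✓ CMP  NZCV=0010
9: · MOVLE
10: ✓ SUBPL  r3←0x6d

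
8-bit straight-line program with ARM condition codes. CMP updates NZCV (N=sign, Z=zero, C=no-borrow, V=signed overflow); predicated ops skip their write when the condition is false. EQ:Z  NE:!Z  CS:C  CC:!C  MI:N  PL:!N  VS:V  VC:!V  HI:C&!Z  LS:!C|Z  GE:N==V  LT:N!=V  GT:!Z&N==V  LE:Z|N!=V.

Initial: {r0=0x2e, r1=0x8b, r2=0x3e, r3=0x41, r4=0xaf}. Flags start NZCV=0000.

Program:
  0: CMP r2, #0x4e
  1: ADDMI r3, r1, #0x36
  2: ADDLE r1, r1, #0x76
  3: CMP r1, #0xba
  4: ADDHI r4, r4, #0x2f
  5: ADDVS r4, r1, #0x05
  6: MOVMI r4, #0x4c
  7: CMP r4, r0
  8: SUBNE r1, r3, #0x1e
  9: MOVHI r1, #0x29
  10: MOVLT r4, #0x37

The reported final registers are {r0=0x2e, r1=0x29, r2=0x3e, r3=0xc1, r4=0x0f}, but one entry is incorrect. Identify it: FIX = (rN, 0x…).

FIX = (r4, 0x37)

0: ✓ CMP  NZCV=1000
1: ✓ ADDMI  r3←0xc1
2: ✓ ADDLE  r1←0x01
3: ✓ CMP  NZCV=0000
4: · ADDHI
5: · ADDVS
6: · MOVMI
7: ✓ CMP  NZCV=1010
8: ✓ SUBNE  r1←0xa3
9: ✓ MOVHI  r1←0x29
10: ✓ MOVLT  r4←0x37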